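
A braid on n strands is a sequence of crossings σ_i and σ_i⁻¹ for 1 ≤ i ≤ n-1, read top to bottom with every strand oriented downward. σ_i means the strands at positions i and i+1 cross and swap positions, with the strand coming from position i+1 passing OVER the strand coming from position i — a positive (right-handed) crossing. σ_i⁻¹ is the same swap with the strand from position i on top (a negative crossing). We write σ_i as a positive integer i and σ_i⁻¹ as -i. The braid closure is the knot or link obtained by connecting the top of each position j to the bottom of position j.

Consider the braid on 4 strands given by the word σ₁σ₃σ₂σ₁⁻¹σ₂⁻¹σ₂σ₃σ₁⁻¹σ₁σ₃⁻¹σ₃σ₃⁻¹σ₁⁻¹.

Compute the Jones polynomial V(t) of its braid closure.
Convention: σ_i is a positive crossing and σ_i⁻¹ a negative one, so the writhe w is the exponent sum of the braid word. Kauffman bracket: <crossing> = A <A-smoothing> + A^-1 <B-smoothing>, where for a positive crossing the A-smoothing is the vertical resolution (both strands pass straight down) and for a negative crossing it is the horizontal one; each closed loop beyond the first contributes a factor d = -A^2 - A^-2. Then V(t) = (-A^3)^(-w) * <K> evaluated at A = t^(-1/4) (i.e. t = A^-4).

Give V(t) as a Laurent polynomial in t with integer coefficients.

1

Derivation:
The presented braid s1 s3 s2 s1^-1 s2^-1 s2 s3 s1^-1 s1 s3^-1 s3 s3^-1 s1^-1 on 4 strands reduces by inverse Markov moves (closure unchanged at each step):
  Deconjugate: the word is γ·β·γ⁻¹ with γ = s1 s3 (prefix) and γ⁻¹ = s3^-1 s1^-1 (suffix); strip both.
Reduced to β = s2 s1^-1 s2^-1 s2 s3 s1^-1 s1 s3^-1 s3 on 4 strands, 9 crossings.
Compute on β:
First cancel adjacent σ_i σ_i⁻¹ pairs (Reidemeister II — same braid, same closure): s2 s1^-1 s2^-1 s2 s3 s1^-1 s1 s3^-1 s3 → s2 s1^-1 s3.
Braid: s2 s1^-1 s3 on 4 strands, 3 crossings.
Writhe w = (#positive) - (#negative) = 2 - 1 = 1.
Enumerate smoothing states for the bracket polynomial. There are 2^3 = 8 states.
Smooth each crossing (0=||, 1=⌣⌢); contribution A^(Σ sign_k(1-2s_k)) * d^(L-1).
  state 000: A-exp=+1, loops=4, term = A^1 * d^3
  state 001: A-exp=-1, loops=3, term = A^-1 * d^2
  state 010: A-exp=+3, loops=3, term = A^3 * d^2
  state 011: A-exp=+1, loops=2, term = A^1 * d^1
  state 100: A-exp=-1, loops=3, term = A^-1 * d^2
  state 101: A-exp=-3, loops=2, term = A^-3 * d^1
  state 110: A-exp=+1, loops=2, term = A^1 * d^1
  state 111: A-exp=-1, loops=1, term = A^-1 * d^0
Collect the terms by A-exponent (count of states per loop number):
Powers of d = -A^2 - A^-2: d^2 = A^4 + 2 + A^-4; d^3 = -A^6 - 3*A^2 - 3*A^-2 - A^-6.
  A^3 * (d^2) = A^7 + 2*A^3 + A^-1
  A^1 * (2*d + d^3) = -A^7 - 5*A^3 - 5*A^-1 - A^-5
  A^-1 * (1 + 2*d^2) = 2*A^3 + 5*A^-1 + 2*A^-5
  A^-3 * (d) = -A^-1 - A^-5
Summing the groups: <K> = -A^3
Normalise by the writhe: (-A^3)^(-w) = (-A^3)^(-1) = -A^-3, so f(A) = -A^-3 * <K> = 1.
Substitute A = t^(-1/4), i.e. A^e → t^(-e/4): V(t) = 1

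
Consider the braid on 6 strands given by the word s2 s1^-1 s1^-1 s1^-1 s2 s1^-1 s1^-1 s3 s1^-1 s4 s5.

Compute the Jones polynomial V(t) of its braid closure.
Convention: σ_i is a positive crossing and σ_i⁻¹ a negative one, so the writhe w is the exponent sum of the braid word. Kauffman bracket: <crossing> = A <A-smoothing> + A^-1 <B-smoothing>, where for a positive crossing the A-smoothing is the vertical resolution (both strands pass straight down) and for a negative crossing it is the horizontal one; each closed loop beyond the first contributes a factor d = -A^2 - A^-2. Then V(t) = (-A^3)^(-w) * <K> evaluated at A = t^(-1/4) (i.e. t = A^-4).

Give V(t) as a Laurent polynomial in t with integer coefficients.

1 - t^-1 + 3*t^-2 - 3*t^-3 + 3*t^-4 - 4*t^-5 + 3*t^-6 - 2*t^-7 + t^-8

Derivation:
The presented braid s2 s1^-1 s1^-1 s1^-1 s2 s1^-1 s1^-1 s3 s1^-1 s4 s5 on 6 strands reduces by inverse Markov moves (closure unchanged at each step):
  Destabilize: the word has the form β·s5 where s5 occurs only as the final letter (β ∈ B_5); drop it and the last strand → 5 strands.
  Destabilize: the word has the form β·s4 where s4 occurs only as the final letter (β ∈ B_4); drop it and the last strand → 4 strands.
Reduced to β = s2 s1^-1 s1^-1 s1^-1 s2 s1^-1 s1^-1 s3 s1^-1 on 4 strands, 9 crossings.
Compute on β:
Braid: s2 s1^-1 s1^-1 s1^-1 s2 s1^-1 s1^-1 s3 s1^-1 on 4 strands, 9 crossings.
Writhe w = (#positive) - (#negative) = 3 - 6 = -3.
State-sum expansion of <K>. There are 2^9 = 512 states.
For each crossing: s=0 is the vertical smoothing, s=1 horizontal. Crossing k contributes A^(sign_k * (1 - 2*s_k)); loop factor d = -A^2 - A^-2.
Tabulate the states by total A-exponent and number of loops L (A-exp: L × count):
  A^9: L=8 ×1
  A^7: L=7 ×9
  A^5: L=6 ×36
  A^3: L=5 ×84
  A^1: L=4 ×126
  A^-1: L=3 ×124, L=5 ×2
  A^-3: L=2 ×75, L=4 ×9
  A^-5: L=1 ×21, L=3 ×15
  A^-7: L=2 ×8, L=4 ×1
  A^-9: L=3 ×1
Each group contributes A^e * Σ count * d^(L-1):
Powers of d = -A^2 - A^-2: d^2 = A^4 + 2 + A^-4; d^3 = -A^6 - 3*A^2 - 3*A^-2 - A^-6; d^4 = A^8 + 4*A^4 + 6 + 4*A^-4 + A^-8; d^5 = -A^10 - 5*A^6 - 10*A^2 - 10*A^-2 - 5*A^-6 - A^-10; d^6 = A^12 + 6*A^8 + 15*A^4 + 20 + 15*A^-4 + 6*A^-8 + A^-12; d^7 = -A^14 - 7*A^10 - 21*A^6 - 35*A^2 - 35*A^-2 - 21*A^-6 - 7*A^-10 - A^-14.
  A^9 * (d^7) = -A^23 - 7*A^19 - 21*A^15 - 35*A^11 - 35*A^7 - 21*A^3 - 7*A^-1 - A^-5
  A^7 * (9*d^6) = 9*A^19 + 54*A^15 + 135*A^11 + 180*A^7 + 135*A^3 + 54*A^-1 + 9*A^-5
  A^5 * (36*d^5) = -36*A^15 - 180*A^11 - 360*A^7 - 360*A^3 - 180*A^-1 - 36*A^-5
  A^3 * (84*d^4) = 84*A^11 + 336*A^7 + 504*A^3 + 336*A^-1 + 84*A^-5
  A^1 * (126*d^3) = -126*A^7 - 378*A^3 - 378*A^-1 - 126*A^-5
  A^-1 * (124*d^2 + 2*d^4) = 2*A^7 + 132*A^3 + 260*A^-1 + 132*A^-5 + 2*A^-9
  A^-3 * (75*d + 9*d^3) = -9*A^3 - 102*A^-1 - 102*A^-5 - 9*A^-9
  A^-5 * (21 + 15*d^2) = 15*A^-1 + 51*A^-5 + 15*A^-9
  A^-7 * (8*d + d^3) = -A^-1 - 11*A^-5 - 11*A^-9 - A^-13
  A^-9 * (d^2) = A^-5 + 2*A^-9 + A^-13
Summing the groups: <K> = -A^23 + 2*A^19 - 3*A^15 + 4*A^11 - 3*A^7 + 3*A^3 - 3*A^-1 + A^-5 - A^-9
Normalise by the writhe: (-A^3)^(-w) = (-A^3)^(3) = -A^9, so f(A) = -A^9 * <K> = A^32 - 2*A^28 + 3*A^24 - 4*A^20 + 3*A^16 - 3*A^12 + 3*A^8 - A^4 + 1.
Substitute A = t^(-1/4), i.e. A^e → t^(-e/4): V(t) = 1 - t^-1 + 3*t^-2 - 3*t^-3 + 3*t^-4 - 4*t^-5 + 3*t^-6 - 2*t^-7 + t^-8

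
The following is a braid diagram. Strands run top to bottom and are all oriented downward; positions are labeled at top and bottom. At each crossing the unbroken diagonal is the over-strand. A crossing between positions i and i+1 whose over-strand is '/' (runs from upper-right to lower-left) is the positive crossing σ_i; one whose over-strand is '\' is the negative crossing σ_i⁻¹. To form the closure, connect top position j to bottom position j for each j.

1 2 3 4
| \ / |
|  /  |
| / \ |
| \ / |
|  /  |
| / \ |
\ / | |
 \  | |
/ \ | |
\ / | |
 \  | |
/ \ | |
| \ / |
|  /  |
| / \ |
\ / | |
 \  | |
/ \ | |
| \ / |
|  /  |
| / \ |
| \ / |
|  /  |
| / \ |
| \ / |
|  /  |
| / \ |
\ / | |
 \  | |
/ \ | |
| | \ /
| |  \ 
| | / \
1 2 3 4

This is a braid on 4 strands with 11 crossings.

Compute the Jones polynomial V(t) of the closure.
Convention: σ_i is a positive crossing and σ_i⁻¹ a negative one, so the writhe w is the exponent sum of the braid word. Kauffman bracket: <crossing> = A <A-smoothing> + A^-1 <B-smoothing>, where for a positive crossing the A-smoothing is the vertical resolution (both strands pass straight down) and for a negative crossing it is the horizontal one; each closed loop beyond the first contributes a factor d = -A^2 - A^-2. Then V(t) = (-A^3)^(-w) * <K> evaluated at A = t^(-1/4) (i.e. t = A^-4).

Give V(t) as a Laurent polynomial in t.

Reading the diagram top to bottom ('/'-over between positions i,i+1 = s_i, '\'-over = s_i^-1): braid word = s2 s2 s1^-1 s1^-1 s2 s1^-1 s2 s2 s2 s1^-1 s3^-1.
The presented braid s2 s2 s1^-1 s1^-1 s2 s1^-1 s2 s2 s2 s1^-1 s3^-1 on 4 strands reduces by inverse Markov moves (closure unchanged at each step):
  Destabilize: the word has the form β·s3^-1 where s3^-1 occurs only as the final letter (β ∈ B_3); drop it and the last strand → 3 strands.
Reduced to β = s2 s2 s1^-1 s1^-1 s2 s1^-1 s2 s2 s2 s1^-1 on 3 strands, 10 crossings.
Compute on β:
Braid: s2 s2 s1^-1 s1^-1 s2 s1^-1 s2 s2 s2 s1^-1 on 3 strands, 10 crossings.
Writhe w = (#positive) - (#negative) = 6 - 4 = 2.
Enumerate smoothing states for the bracket polynomial. There are 2^10 = 1024 states.
Each crossing splits two ways (0=vertical, 1=horizontal). The state's weight is A^(#A-smoothings - #B-smoothings) * d^(loops - 1).
Tabulate the states by total A-exponent and number of loops L (A-exp: L × count):
  A^10: L=5 ×1
  A^8: L=4 ×10
  A^6: L=3 ×41, L=5 ×4
  A^4: L=2 ×81, L=4 ×38, L=6 ×1
  A^2: L=1 ×71, L=3 ×117, L=5 ×22
  A^0: L=2 ×154, L=4 ×91, L=6 ×7
  A^-2: L=3 ×168, L=5 ×41, L=7 ×1
  A^-4: L=4 ×110, L=6 ×10
  A^-6: L=5 ×44, L=7 ×1
  A^-8: L=6 ×10
  A^-10: L=7 ×1
Each group contributes A^e * Σ count * d^(L-1):
Powers of d = -A^2 - A^-2: d^2 = A^4 + 2 + A^-4; d^3 = -A^6 - 3*A^2 - 3*A^-2 - A^-6; d^4 = A^8 + 4*A^4 + 6 + 4*A^-4 + A^-8; d^5 = -A^10 - 5*A^6 - 10*A^2 - 10*A^-2 - 5*A^-6 - A^-10; d^6 = A^12 + 6*A^8 + 15*A^4 + 20 + 15*A^-4 + 6*A^-8 + A^-12.
  A^10 * (d^4) = A^18 + 4*A^14 + 6*A^10 + 4*A^6 + A^2
  A^8 * (10*d^3) = -10*A^14 - 30*A^10 - 30*A^6 - 10*A^2
  A^6 * (41*d^2 + 4*d^4) = 4*A^14 + 57*A^10 + 106*A^6 + 57*A^2 + 4*A^-2
  A^4 * (81*d + 38*d^3 + d^5) = -A^14 - 43*A^10 - 205*A^6 - 205*A^2 - 43*A^-2 - A^-6
  A^2 * (71 + 117*d^2 + 22*d^4) = 22*A^10 + 205*A^6 + 437*A^2 + 205*A^-2 + 22*A^-6
  A^0 * (154*d + 91*d^3 + 7*d^5) = -7*A^10 - 126*A^6 - 497*A^2 - 497*A^-2 - 126*A^-6 - 7*A^-10
  A^-2 * (168*d^2 + 41*d^4 + d^6) = A^10 + 47*A^6 + 347*A^2 + 602*A^-2 + 347*A^-6 + 47*A^-10 + A^-14
  A^-4 * (110*d^3 + 10*d^5) = -10*A^6 - 160*A^2 - 430*A^-2 - 430*A^-6 - 160*A^-10 - 10*A^-14
  A^-6 * (44*d^4 + d^6) = A^6 + 50*A^2 + 191*A^-2 + 284*A^-6 + 191*A^-10 + 50*A^-14 + A^-18
  A^-8 * (10*d^5) = -10*A^2 - 50*A^-2 - 100*A^-6 - 100*A^-10 - 50*A^-14 - 10*A^-18
  A^-10 * (d^6) = A^2 + 6*A^-2 + 15*A^-6 + 20*A^-10 + 15*A^-14 + 6*A^-18 + A^-22
Summing the groups: <K> = A^18 - 3*A^14 + 6*A^10 - 8*A^6 + 11*A^2 - 12*A^-2 + 11*A^-6 - 9*A^-10 + 6*A^-14 - 3*A^-18 + A^-22
Normalise by the writhe: (-A^3)^(-w) = (-A^3)^(-2) = A^-6, so f(A) = A^-6 * <K> = A^12 - 3*A^8 + 6*A^4 - 8 + 11*A^-4 - 12*A^-8 + 11*A^-12 - 9*A^-16 + 6*A^-20 - 3*A^-24 + A^-28.
Substitute A = t^(-1/4), i.e. A^e → t^(-e/4): V(t) = t^7 - 3*t^6 + 6*t^5 - 9*t^4 + 11*t^3 - 12*t^2 + 11*t - 8 + 6*t^-1 - 3*t^-2 + t^-3

Answer: t^7 - 3*t^6 + 6*t^5 - 9*t^4 + 11*t^3 - 12*t^2 + 11*t - 8 + 6*t^-1 - 3*t^-2 + t^-3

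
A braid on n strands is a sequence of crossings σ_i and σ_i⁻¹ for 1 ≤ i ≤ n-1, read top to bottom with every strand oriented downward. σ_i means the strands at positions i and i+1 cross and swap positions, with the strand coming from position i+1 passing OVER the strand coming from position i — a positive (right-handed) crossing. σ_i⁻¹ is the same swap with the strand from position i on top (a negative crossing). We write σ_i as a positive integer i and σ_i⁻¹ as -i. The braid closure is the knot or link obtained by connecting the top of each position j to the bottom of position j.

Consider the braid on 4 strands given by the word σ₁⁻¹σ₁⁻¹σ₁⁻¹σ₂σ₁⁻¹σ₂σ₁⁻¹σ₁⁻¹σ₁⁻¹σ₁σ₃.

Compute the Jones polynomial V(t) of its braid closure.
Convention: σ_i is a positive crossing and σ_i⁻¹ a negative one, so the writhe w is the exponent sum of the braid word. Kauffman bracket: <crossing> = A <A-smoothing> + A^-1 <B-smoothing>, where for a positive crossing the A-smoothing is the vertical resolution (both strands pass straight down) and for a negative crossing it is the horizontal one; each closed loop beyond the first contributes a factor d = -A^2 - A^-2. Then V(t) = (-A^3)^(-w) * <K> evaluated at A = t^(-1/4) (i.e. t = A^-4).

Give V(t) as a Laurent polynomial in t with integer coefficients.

1 - t^-1 + 2*t^-2 - 2*t^-3 + 3*t^-4 - 3*t^-5 + 2*t^-6 - 2*t^-7 + t^-8

Derivation:
The presented braid s1^-1 s1^-1 s1^-1 s2 s1^-1 s2 s1^-1 s1^-1 s1^-1 s1 s3 on 4 strands reduces by inverse Markov moves (closure unchanged at each step):
  Destabilize: the word has the form β·s3 where s3 occurs only as the final letter (β ∈ B_3); drop it and the last strand → 3 strands.
  Deconjugate: the word is γ·β·γ⁻¹ with γ = s1^-1 (prefix) and γ⁻¹ = s1 (suffix); strip both.
Reduced to β = s1^-1 s1^-1 s2 s1^-1 s2 s1^-1 s1^-1 s1^-1 on 3 strands, 8 crossings.
Compute on β:
Braid: s1^-1 s1^-1 s2 s1^-1 s2 s1^-1 s1^-1 s1^-1 on 3 strands, 8 crossings.
Writhe w = (#positive) - (#negative) = 2 - 6 = -4.
Computing the Kauffman bracket via state sum. There are 2^8 = 256 states.
Each crossing splits two ways (0=vertical, 1=horizontal). The state's weight is A^(#A-smoothings - #B-smoothings) * d^(loops - 1).
Tabulate the states by total A-exponent and number of loops L (A-exp: L × count):
  A^8: L=7 ×1
  A^6: L=6 ×8
  A^4: L=5 ×28
  A^2: L=4 ×55, L=6 ×1
  A^0: L=3 ×65, L=5 ×5
  A^-2: L=2 ×46, L=4 ×10
  A^-4: L=1 ×17, L=3 ×11
  A^-6: L=2 ×8
  A^-8: L=3 ×1
Each group contributes A^e * Σ count * d^(L-1):
Powers of d = -A^2 - A^-2: d^2 = A^4 + 2 + A^-4; d^3 = -A^6 - 3*A^2 - 3*A^-2 - A^-6; d^4 = A^8 + 4*A^4 + 6 + 4*A^-4 + A^-8; d^5 = -A^10 - 5*A^6 - 10*A^2 - 10*A^-2 - 5*A^-6 - A^-10; d^6 = A^12 + 6*A^8 + 15*A^4 + 20 + 15*A^-4 + 6*A^-8 + A^-12.
  A^8 * (d^6) = A^20 + 6*A^16 + 15*A^12 + 20*A^8 + 15*A^4 + 6 + A^-4
  A^6 * (8*d^5) = -8*A^16 - 40*A^12 - 80*A^8 - 80*A^4 - 40 - 8*A^-4
  A^4 * (28*d^4) = 28*A^12 + 112*A^8 + 168*A^4 + 112 + 28*A^-4
  A^2 * (55*d^3 + d^5) = -A^12 - 60*A^8 - 175*A^4 - 175 - 60*A^-4 - A^-8
  A^0 * (65*d^2 + 5*d^4) = 5*A^8 + 85*A^4 + 160 + 85*A^-4 + 5*A^-8
  A^-2 * (46*d + 10*d^3) = -10*A^4 - 76 - 76*A^-4 - 10*A^-8
  A^-4 * (17 + 11*d^2) = 11 + 39*A^-4 + 11*A^-8
  A^-6 * (8*d) = -8*A^-4 - 8*A^-8
  A^-8 * (d^2) = A^-4 + 2*A^-8 + A^-12
Summing the groups: <K> = A^20 - 2*A^16 + 2*A^12 - 3*A^8 + 3*A^4 - 2 + 2*A^-4 - A^-8 + A^-12
Normalise by the writhe: (-A^3)^(-w) = (-A^3)^(4) = A^12, so f(A) = A^12 * <K> = A^32 - 2*A^28 + 2*A^24 - 3*A^20 + 3*A^16 - 2*A^12 + 2*A^8 - A^4 + 1.
Substitute A = t^(-1/4), i.e. A^e → t^(-e/4): V(t) = 1 - t^-1 + 2*t^-2 - 2*t^-3 + 3*t^-4 - 3*t^-5 + 2*t^-6 - 2*t^-7 + t^-8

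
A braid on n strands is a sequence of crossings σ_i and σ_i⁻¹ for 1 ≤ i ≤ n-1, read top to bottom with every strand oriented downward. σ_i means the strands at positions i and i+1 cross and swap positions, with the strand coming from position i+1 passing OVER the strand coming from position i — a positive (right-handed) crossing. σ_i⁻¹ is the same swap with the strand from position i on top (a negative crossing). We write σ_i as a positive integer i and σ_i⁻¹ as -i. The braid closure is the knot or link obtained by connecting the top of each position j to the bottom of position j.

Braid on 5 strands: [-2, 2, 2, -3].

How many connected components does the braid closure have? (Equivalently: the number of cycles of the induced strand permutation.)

3

Derivation:
Track the strand permutation on 5 strands, starting from identity.
  step 1: s2^-1 swaps positions 2,3 -> [1 3 2 4 5]
  step 2: s2 swaps positions 2,3 -> [1 2 3 4 5]
  step 3: s2 swaps positions 2,3 -> [1 3 2 4 5]
  step 4: s3^-1 swaps positions 3,4 -> [1 3 4 2 5]
Final permutation (position -> original strand): [1 3 4 2 5]
Closure components = cycle count of this permutation = 3.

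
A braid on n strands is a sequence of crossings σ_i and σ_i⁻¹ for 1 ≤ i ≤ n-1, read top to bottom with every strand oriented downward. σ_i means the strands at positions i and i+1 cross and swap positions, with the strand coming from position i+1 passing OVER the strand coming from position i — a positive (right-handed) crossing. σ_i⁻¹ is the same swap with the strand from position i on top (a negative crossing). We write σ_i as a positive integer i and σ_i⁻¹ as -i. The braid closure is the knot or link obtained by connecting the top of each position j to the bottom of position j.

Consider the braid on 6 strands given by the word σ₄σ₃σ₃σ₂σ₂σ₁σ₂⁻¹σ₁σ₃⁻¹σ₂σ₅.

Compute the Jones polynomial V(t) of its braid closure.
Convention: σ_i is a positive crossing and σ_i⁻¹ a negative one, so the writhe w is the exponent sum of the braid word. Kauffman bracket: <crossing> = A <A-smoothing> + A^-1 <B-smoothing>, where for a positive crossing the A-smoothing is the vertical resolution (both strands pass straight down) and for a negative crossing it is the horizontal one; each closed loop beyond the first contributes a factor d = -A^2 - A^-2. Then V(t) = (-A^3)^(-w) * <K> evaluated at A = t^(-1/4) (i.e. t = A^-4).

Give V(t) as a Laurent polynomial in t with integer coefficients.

The presented braid s4 s3 s3 s2 s2 s1 s2^-1 s1 s3^-1 s2 s5 on 6 strands reduces by inverse Markov moves (closure unchanged at each step):
  Destabilize: the word has the form β·s5 where s5 occurs only as the final letter (β ∈ B_5); drop it and the last strand → 5 strands.
Reduced to β = s4 s3 s3 s2 s2 s1 s2^-1 s1 s3^-1 s2 on 5 strands, 10 crossings.
Compute on β:
Braid: s4 s3 s3 s2 s2 s1 s2^-1 s1 s3^-1 s2 on 5 strands, 10 crossings.
Writhe w = (#positive) - (#negative) = 8 - 2 = 6.
Enumerate smoothing states for the bracket polynomial. There are 2^10 = 1024 states.
Each crossing splits two ways (0=vertical, 1=horizontal). The state's weight is A^(#A-smoothings - #B-smoothings) * d^(loops - 1).
Tabulate the states by total A-exponent and number of loops L (A-exp: L × count):
  A^10: L=3 ×1
  A^8: L=2 ×3, L=4 ×7
  A^6: L=1 ×2, L=3 ×29, L=5 ×14
  A^4: L=2 ×39, L=4 ×72, L=6 ×9
  A^2: L=1 ×17, L=3 ×137, L=5 ×54, L=7 ×2
  A^0: L=2 ×109, L=4 ×128, L=6 ×15
  A^-2: L=1 ×30, L=3 ×132, L=5 ×47, L=7 ×1
  A^-4: L=2 ×49, L=4 ×65, L=6 ×6
  A^-6: L=3 ×31, L=5 ×14
  A^-8: L=4 ×9, L=6 ×1
  A^-10: L=5 ×1
Each group contributes A^e * Σ count * d^(L-1):
Powers of d = -A^2 - A^-2: d^2 = A^4 + 2 + A^-4; d^3 = -A^6 - 3*A^2 - 3*A^-2 - A^-6; d^4 = A^8 + 4*A^4 + 6 + 4*A^-4 + A^-8; d^5 = -A^10 - 5*A^6 - 10*A^2 - 10*A^-2 - 5*A^-6 - A^-10; d^6 = A^12 + 6*A^8 + 15*A^4 + 20 + 15*A^-4 + 6*A^-8 + A^-12.
  A^10 * (d^2) = A^14 + 2*A^10 + A^6
  A^8 * (3*d + 7*d^3) = -7*A^14 - 24*A^10 - 24*A^6 - 7*A^2
  A^6 * (2 + 29*d^2 + 14*d^4) = 14*A^14 + 85*A^10 + 144*A^6 + 85*A^2 + 14*A^-2
  A^4 * (39*d + 72*d^3 + 9*d^5) = -9*A^14 - 117*A^10 - 345*A^6 - 345*A^2 - 117*A^-2 - 9*A^-6
  A^2 * (17 + 137*d^2 + 54*d^4 + 2*d^6) = 2*A^14 + 66*A^10 + 383*A^6 + 655*A^2 + 383*A^-2 + 66*A^-6 + 2*A^-10
  A^0 * (109*d + 128*d^3 + 15*d^5) = -15*A^10 - 203*A^6 - 643*A^2 - 643*A^-2 - 203*A^-6 - 15*A^-10
  A^-2 * (30 + 132*d^2 + 47*d^4 + d^6) = A^10 + 53*A^6 + 335*A^2 + 596*A^-2 + 335*A^-6 + 53*A^-10 + A^-14
  A^-4 * (49*d + 65*d^3 + 6*d^5) = -6*A^6 - 95*A^2 - 304*A^-2 - 304*A^-6 - 95*A^-10 - 6*A^-14
  A^-6 * (31*d^2 + 14*d^4) = 14*A^2 + 87*A^-2 + 146*A^-6 + 87*A^-10 + 14*A^-14
  A^-8 * (9*d^3 + d^5) = -A^2 - 14*A^-2 - 37*A^-6 - 37*A^-10 - 14*A^-14 - A^-18
  A^-10 * (d^4) = A^-2 + 4*A^-6 + 6*A^-10 + 4*A^-14 + A^-18
Summing the groups: <K> = A^14 - 2*A^10 + 3*A^6 - 2*A^2 + 3*A^-2 - 2*A^-6 + A^-10 - A^-14
Normalise by the writhe: (-A^3)^(-w) = (-A^3)^(-6) = A^-18, so f(A) = A^-18 * <K> = A^-4 - 2*A^-8 + 3*A^-12 - 2*A^-16 + 3*A^-20 - 2*A^-24 + A^-28 - A^-32.
Substitute A = t^(-1/4), i.e. A^e → t^(-e/4): V(t) = -t^8 + t^7 - 2*t^6 + 3*t^5 - 2*t^4 + 3*t^3 - 2*t^2 + t

Answer: -t^8 + t^7 - 2*t^6 + 3*t^5 - 2*t^4 + 3*t^3 - 2*t^2 + t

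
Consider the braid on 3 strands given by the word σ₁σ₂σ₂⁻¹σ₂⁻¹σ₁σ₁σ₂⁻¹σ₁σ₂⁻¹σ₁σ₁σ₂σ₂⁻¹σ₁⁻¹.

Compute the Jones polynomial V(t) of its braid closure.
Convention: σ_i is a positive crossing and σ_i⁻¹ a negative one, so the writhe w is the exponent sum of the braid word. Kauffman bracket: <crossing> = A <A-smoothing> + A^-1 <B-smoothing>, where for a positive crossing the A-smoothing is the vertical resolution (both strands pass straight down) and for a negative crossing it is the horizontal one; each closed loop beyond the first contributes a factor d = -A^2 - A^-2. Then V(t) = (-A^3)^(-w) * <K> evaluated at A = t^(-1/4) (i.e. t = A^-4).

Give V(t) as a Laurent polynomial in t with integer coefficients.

The presented braid s1 s2 s2^-1 s2^-1 s1 s1 s2^-1 s1 s2^-1 s1 s1 s2 s2^-1 s1^-1 on 3 strands reduces by inverse Markov moves (closure unchanged at each step):
  Deconjugate: the word is γ·β·γ⁻¹ with γ = s1 (prefix) and γ⁻¹ = s1^-1 (suffix); strip both.
  Deconjugate: the word is γ·β·γ⁻¹ with γ = s2 s2^-1 (prefix) and γ⁻¹ = s2 s2^-1 (suffix); strip both.
Reduced to β = s2^-1 s1 s1 s2^-1 s1 s2^-1 s1 s1 on 3 strands, 8 crossings.
Compute on β:
Braid: s2^-1 s1 s1 s2^-1 s1 s2^-1 s1 s1 on 3 strands, 8 crossings.
Writhe w = (#positive) - (#negative) = 5 - 3 = 2.
Enumerate smoothing states for the bracket polynomial. There are 2^8 = 256 states.
Smooth each crossing (0=||, 1=⌣⌢); contribution A^(Σ sign_k(1-2s_k)) * d^(L-1).
Tabulate the states by total A-exponent and number of loops L (A-exp: L × count):
  A^8: L=4 ×1
  A^6: L=3 ×8
  A^4: L=2 ×26, L=4 ×2
  A^2: L=1 ×35, L=3 ×21
  A^0: L=2 ×63, L=4 ×7
  A^-2: L=3 ×55, L=5 ×1
  A^-4: L=4 ×28
  A^-6: L=5 ×8
  A^-8: L=6 ×1
Each group contributes A^e * Σ count * d^(L-1):
Powers of d = -A^2 - A^-2: d^2 = A^4 + 2 + A^-4; d^3 = -A^6 - 3*A^2 - 3*A^-2 - A^-6; d^4 = A^8 + 4*A^4 + 6 + 4*A^-4 + A^-8; d^5 = -A^10 - 5*A^6 - 10*A^2 - 10*A^-2 - 5*A^-6 - A^-10.
  A^8 * (d^3) = -A^14 - 3*A^10 - 3*A^6 - A^2
  A^6 * (8*d^2) = 8*A^10 + 16*A^6 + 8*A^2
  A^4 * (26*d + 2*d^3) = -2*A^10 - 32*A^6 - 32*A^2 - 2*A^-2
  A^2 * (35 + 21*d^2) = 21*A^6 + 77*A^2 + 21*A^-2
  A^0 * (63*d + 7*d^3) = -7*A^6 - 84*A^2 - 84*A^-2 - 7*A^-6
  A^-2 * (55*d^2 + d^4) = A^6 + 59*A^2 + 116*A^-2 + 59*A^-6 + A^-10
  A^-4 * (28*d^3) = -28*A^2 - 84*A^-2 - 84*A^-6 - 28*A^-10
  A^-6 * (8*d^4) = 8*A^2 + 32*A^-2 + 48*A^-6 + 32*A^-10 + 8*A^-14
  A^-8 * (d^5) = -A^2 - 5*A^-2 - 10*A^-6 - 10*A^-10 - 5*A^-14 - A^-18
Summing the groups: <K> = -A^14 + 3*A^10 - 4*A^6 + 6*A^2 - 6*A^-2 + 6*A^-6 - 5*A^-10 + 3*A^-14 - A^-18
Normalise by the writhe: (-A^3)^(-w) = (-A^3)^(-2) = A^-6, so f(A) = A^-6 * <K> = -A^8 + 3*A^4 - 4 + 6*A^-4 - 6*A^-8 + 6*A^-12 - 5*A^-16 + 3*A^-20 - A^-24.
Substitute A = t^(-1/4), i.e. A^e → t^(-e/4): V(t) = -t^6 + 3*t^5 - 5*t^4 + 6*t^3 - 6*t^2 + 6*t - 4 + 3*t^-1 - t^-2

Answer: -t^6 + 3*t^5 - 5*t^4 + 6*t^3 - 6*t^2 + 6*t - 4 + 3*t^-1 - t^-2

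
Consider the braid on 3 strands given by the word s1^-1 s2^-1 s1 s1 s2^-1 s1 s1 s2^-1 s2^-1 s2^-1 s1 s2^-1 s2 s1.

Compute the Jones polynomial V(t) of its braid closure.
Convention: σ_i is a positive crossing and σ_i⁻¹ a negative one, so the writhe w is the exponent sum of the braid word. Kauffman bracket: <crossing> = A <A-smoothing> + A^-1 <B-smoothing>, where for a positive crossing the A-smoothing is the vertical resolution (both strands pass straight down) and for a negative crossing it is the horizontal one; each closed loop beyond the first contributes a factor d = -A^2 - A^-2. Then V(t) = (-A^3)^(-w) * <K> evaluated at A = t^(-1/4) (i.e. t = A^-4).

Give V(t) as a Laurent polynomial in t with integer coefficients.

-t^5 + 3*t^4 - 6*t^3 + 9*t^2 - 11*t + 13 - 11*t^-1 + 9*t^-2 - 6*t^-3 + 3*t^-4 - t^-5

Derivation:
The presented braid s1^-1 s2^-1 s1 s1 s2^-1 s1 s1 s2^-1 s2^-1 s2^-1 s1 s2^-1 s2 s1 on 3 strands reduces by inverse Markov moves (closure unchanged at each step):
  Deconjugate: the word is γ·β·γ⁻¹ with γ = s1^-1 s2^-1 (prefix) and γ⁻¹ = s2 s1 (suffix); strip both.
Reduced to β = s1 s1 s2^-1 s1 s1 s2^-1 s2^-1 s2^-1 s1 s2^-1 on 3 strands, 10 crossings.
Compute on β:
Braid: s1 s1 s2^-1 s1 s1 s2^-1 s2^-1 s2^-1 s1 s2^-1 on 3 strands, 10 crossings.
Writhe w = (#positive) - (#negative) = 5 - 5 = 0.
Computing the Kauffman bracket via state sum. There are 2^10 = 1024 states.
Each crossing splits two ways (0=vertical, 1=horizontal). The state's weight is A^(#A-smoothings - #B-smoothings) * d^(loops - 1).
Tabulate the states by total A-exponent and number of loops L (A-exp: L × count):
  A^10: L=6 ×1
  A^8: L=5 ×10
  A^6: L=4 ×43, L=6 ×2
  A^4: L=3 ×98, L=5 ×22
  A^2: L=2 ×121, L=4 ×83, L=6 ×6
  A^0: L=1 ×73, L=3 ×140, L=5 ×38, L=7 ×1
  A^-2: L=2 ×121, L=4 ×79, L=6 ×10
  A^-4: L=3 ×95, L=5 ×24, L=7 ×1
  A^-6: L=4 ×42, L=6 ×3
  A^-8: L=5 ×10
  A^-10: L=6 ×1
Each group contributes A^e * Σ count * d^(L-1):
Powers of d = -A^2 - A^-2: d^2 = A^4 + 2 + A^-4; d^3 = -A^6 - 3*A^2 - 3*A^-2 - A^-6; d^4 = A^8 + 4*A^4 + 6 + 4*A^-4 + A^-8; d^5 = -A^10 - 5*A^6 - 10*A^2 - 10*A^-2 - 5*A^-6 - A^-10; d^6 = A^12 + 6*A^8 + 15*A^4 + 20 + 15*A^-4 + 6*A^-8 + A^-12.
  A^10 * (d^5) = -A^20 - 5*A^16 - 10*A^12 - 10*A^8 - 5*A^4 - 1
  A^8 * (10*d^4) = 10*A^16 + 40*A^12 + 60*A^8 + 40*A^4 + 10
  A^6 * (43*d^3 + 2*d^5) = -2*A^16 - 53*A^12 - 149*A^8 - 149*A^4 - 53 - 2*A^-4
  A^4 * (98*d^2 + 22*d^4) = 22*A^12 + 186*A^8 + 328*A^4 + 186 + 22*A^-4
  A^2 * (121*d + 83*d^3 + 6*d^5) = -6*A^12 - 113*A^8 - 430*A^4 - 430 - 113*A^-4 - 6*A^-8
  A^0 * (73 + 140*d^2 + 38*d^4 + d^6) = A^12 + 44*A^8 + 307*A^4 + 601 + 307*A^-4 + 44*A^-8 + A^-12
  A^-2 * (121*d + 79*d^3 + 10*d^5) = -10*A^8 - 129*A^4 - 458 - 458*A^-4 - 129*A^-8 - 10*A^-12
  A^-4 * (95*d^2 + 24*d^4 + d^6) = A^8 + 30*A^4 + 206 + 354*A^-4 + 206*A^-8 + 30*A^-12 + A^-16
  A^-6 * (42*d^3 + 3*d^5) = -3*A^4 - 57 - 156*A^-4 - 156*A^-8 - 57*A^-12 - 3*A^-16
  A^-8 * (10*d^4) = 10 + 40*A^-4 + 60*A^-8 + 40*A^-12 + 10*A^-16
  A^-10 * (d^5) = -1 - 5*A^-4 - 10*A^-8 - 10*A^-12 - 5*A^-16 - A^-20
Summing the groups: <K> = -A^20 + 3*A^16 - 6*A^12 + 9*A^8 - 11*A^4 + 13 - 11*A^-4 + 9*A^-8 - 6*A^-12 + 3*A^-16 - A^-20
Normalise by the writhe: (-A^3)^(-w) = (-A^3)^(0) = 1, so f(A) = 1 * <K> = -A^20 + 3*A^16 - 6*A^12 + 9*A^8 - 11*A^4 + 13 - 11*A^-4 + 9*A^-8 - 6*A^-12 + 3*A^-16 - A^-20.
Substitute A = t^(-1/4), i.e. A^e → t^(-e/4): V(t) = -t^5 + 3*t^4 - 6*t^3 + 9*t^2 - 11*t + 13 - 11*t^-1 + 9*t^-2 - 6*t^-3 + 3*t^-4 - t^-5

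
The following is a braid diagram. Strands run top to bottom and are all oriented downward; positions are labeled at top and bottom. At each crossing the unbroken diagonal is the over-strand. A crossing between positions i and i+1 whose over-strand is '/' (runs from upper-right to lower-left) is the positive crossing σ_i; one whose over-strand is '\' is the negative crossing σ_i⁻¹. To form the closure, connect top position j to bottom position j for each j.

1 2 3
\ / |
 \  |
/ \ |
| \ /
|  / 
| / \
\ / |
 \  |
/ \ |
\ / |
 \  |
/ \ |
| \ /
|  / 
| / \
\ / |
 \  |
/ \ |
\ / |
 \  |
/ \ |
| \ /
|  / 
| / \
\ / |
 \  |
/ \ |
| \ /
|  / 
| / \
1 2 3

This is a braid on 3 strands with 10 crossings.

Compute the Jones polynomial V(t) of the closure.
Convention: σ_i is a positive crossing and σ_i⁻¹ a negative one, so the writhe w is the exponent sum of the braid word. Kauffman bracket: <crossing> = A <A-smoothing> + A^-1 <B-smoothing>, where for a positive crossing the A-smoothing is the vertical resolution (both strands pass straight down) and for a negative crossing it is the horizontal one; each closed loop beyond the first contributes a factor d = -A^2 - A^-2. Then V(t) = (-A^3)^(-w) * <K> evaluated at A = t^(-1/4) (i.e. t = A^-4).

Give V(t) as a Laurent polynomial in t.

Reading the diagram top to bottom ('/'-over between positions i,i+1 = s_i, '\'-over = s_i^-1): braid word = s1^-1 s2 s1^-1 s1^-1 s2 s1^-1 s1^-1 s2 s1^-1 s2.
Braid: s1^-1 s2 s1^-1 s1^-1 s2 s1^-1 s1^-1 s2 s1^-1 s2 on 3 strands, 10 crossings.
Writhe w = (#positive) - (#negative) = 4 - 6 = -2.
Enumerate smoothing states for the bracket polynomial. There are 2^10 = 1024 states.
Smooth each crossing (0=||, 1=⌣⌢); contribution A^(Σ sign_k(1-2s_k)) * d^(L-1).
Tabulate the states by total A-exponent and number of loops L (A-exp: L × count):
  A^10: L=7 ×1
  A^8: L=6 ×10
  A^6: L=5 ×45
  A^4: L=4 ×118, L=6 ×2
  A^2: L=3 ×193, L=5 ×17
  A^0: L=2 ×192, L=4 ×59, L=6 ×1
  A^-2: L=1 ×95, L=3 ×108, L=5 ×7
  A^-4: L=2 ×95, L=4 ×25
  A^-6: L=3 ×43, L=5 ×2
  A^-8: L=4 ×10
  A^-10: L=5 ×1
Each group contributes A^e * Σ count * d^(L-1):
Powers of d = -A^2 - A^-2: d^2 = A^4 + 2 + A^-4; d^3 = -A^6 - 3*A^2 - 3*A^-2 - A^-6; d^4 = A^8 + 4*A^4 + 6 + 4*A^-4 + A^-8; d^5 = -A^10 - 5*A^6 - 10*A^2 - 10*A^-2 - 5*A^-6 - A^-10; d^6 = A^12 + 6*A^8 + 15*A^4 + 20 + 15*A^-4 + 6*A^-8 + A^-12.
  A^10 * (d^6) = A^22 + 6*A^18 + 15*A^14 + 20*A^10 + 15*A^6 + 6*A^2 + A^-2
  A^8 * (10*d^5) = -10*A^18 - 50*A^14 - 100*A^10 - 100*A^6 - 50*A^2 - 10*A^-2
  A^6 * (45*d^4) = 45*A^14 + 180*A^10 + 270*A^6 + 180*A^2 + 45*A^-2
  A^4 * (118*d^3 + 2*d^5) = -2*A^14 - 128*A^10 - 374*A^6 - 374*A^2 - 128*A^-2 - 2*A^-6
  A^2 * (193*d^2 + 17*d^4) = 17*A^10 + 261*A^6 + 488*A^2 + 261*A^-2 + 17*A^-6
  A^0 * (192*d + 59*d^3 + d^5) = -A^10 - 64*A^6 - 379*A^2 - 379*A^-2 - 64*A^-6 - A^-10
  A^-2 * (95 + 108*d^2 + 7*d^4) = 7*A^6 + 136*A^2 + 353*A^-2 + 136*A^-6 + 7*A^-10
  A^-4 * (95*d + 25*d^3) = -25*A^2 - 170*A^-2 - 170*A^-6 - 25*A^-10
  A^-6 * (43*d^2 + 2*d^4) = 2*A^2 + 51*A^-2 + 98*A^-6 + 51*A^-10 + 2*A^-14
  A^-8 * (10*d^3) = -10*A^-2 - 30*A^-6 - 30*A^-10 - 10*A^-14
  A^-10 * (d^4) = A^-2 + 4*A^-6 + 6*A^-10 + 4*A^-14 + A^-18
Summing the groups: <K> = A^22 - 4*A^18 + 8*A^14 - 12*A^10 + 15*A^6 - 16*A^2 + 15*A^-2 - 11*A^-6 + 8*A^-10 - 4*A^-14 + A^-18
Normalise by the writhe: (-A^3)^(-w) = (-A^3)^(2) = A^6, so f(A) = A^6 * <K> = A^28 - 4*A^24 + 8*A^20 - 12*A^16 + 15*A^12 - 16*A^8 + 15*A^4 - 11 + 8*A^-4 - 4*A^-8 + A^-12.
Substitute A = t^(-1/4), i.e. A^e → t^(-e/4): V(t) = t^3 - 4*t^2 + 8*t - 11 + 15*t^-1 - 16*t^-2 + 15*t^-3 - 12*t^-4 + 8*t^-5 - 4*t^-6 + t^-7

Answer: t^3 - 4*t^2 + 8*t - 11 + 15*t^-1 - 16*t^-2 + 15*t^-3 - 12*t^-4 + 8*t^-5 - 4*t^-6 + t^-7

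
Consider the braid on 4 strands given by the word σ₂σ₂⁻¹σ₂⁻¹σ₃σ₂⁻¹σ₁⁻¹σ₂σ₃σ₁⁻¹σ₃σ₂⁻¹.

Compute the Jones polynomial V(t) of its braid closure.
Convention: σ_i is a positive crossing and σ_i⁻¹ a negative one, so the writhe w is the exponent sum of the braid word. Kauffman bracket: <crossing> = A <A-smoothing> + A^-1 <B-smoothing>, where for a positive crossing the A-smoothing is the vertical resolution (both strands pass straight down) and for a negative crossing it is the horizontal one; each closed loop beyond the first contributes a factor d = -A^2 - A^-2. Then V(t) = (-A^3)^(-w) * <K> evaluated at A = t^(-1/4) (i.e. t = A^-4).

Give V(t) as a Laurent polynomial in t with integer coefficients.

The presented braid s2 s2^-1 s2^-1 s3 s2^-1 s1^-1 s2 s3 s1^-1 s3 s2^-1 on 4 strands reduces by inverse Markov moves (closure unchanged at each step):
  Deconjugate: the word is γ·β·γ⁻¹ with γ = s2 (prefix) and γ⁻¹ = s2^-1 (suffix); strip both.
Reduced to β = s2^-1 s2^-1 s3 s2^-1 s1^-1 s2 s3 s1^-1 s3 on 4 strands, 9 crossings.
Compute on β:
Braid: s2^-1 s2^-1 s3 s2^-1 s1^-1 s2 s3 s1^-1 s3 on 4 strands, 9 crossings.
Writhe w = (#positive) - (#negative) = 4 - 5 = -1.
Computing the Kauffman bracket via state sum. There are 2^9 = 512 states.
Each crossing splits two ways (0=vertical, 1=horizontal). The state's weight is A^(#A-smoothings - #B-smoothings) * d^(loops - 1).
Tabulate the states by total A-exponent and number of loops L (A-exp: L × count):
  A^9: L=5 ×1
  A^7: L=4 ×9
  A^5: L=3 ×32, L=5 ×4
  A^3: L=2 ×55, L=4 ×28, L=6 ×1
  A^1: L=1 ×39, L=3 ×77, L=5 ×10
  A^-1: L=2 ×87, L=4 ×38, L=6 ×1
  A^-3: L=1 ×14, L=3 ×64, L=5 ×6
  A^-5: L=2 ×17, L=4 ×19
  A^-7: L=3 ×7, L=5 ×2
  A^-9: L=4 ×1
Each group contributes A^e * Σ count * d^(L-1):
Powers of d = -A^2 - A^-2: d^2 = A^4 + 2 + A^-4; d^3 = -A^6 - 3*A^2 - 3*A^-2 - A^-6; d^4 = A^8 + 4*A^4 + 6 + 4*A^-4 + A^-8; d^5 = -A^10 - 5*A^6 - 10*A^2 - 10*A^-2 - 5*A^-6 - A^-10.
  A^9 * (d^4) = A^17 + 4*A^13 + 6*A^9 + 4*A^5 + A
  A^7 * (9*d^3) = -9*A^13 - 27*A^9 - 27*A^5 - 9*A
  A^5 * (32*d^2 + 4*d^4) = 4*A^13 + 48*A^9 + 88*A^5 + 48*A + 4*A^-3
  A^3 * (55*d + 28*d^3 + d^5) = -A^13 - 33*A^9 - 149*A^5 - 149*A - 33*A^-3 - A^-7
  A^1 * (39 + 77*d^2 + 10*d^4) = 10*A^9 + 117*A^5 + 253*A + 117*A^-3 + 10*A^-7
  A^-1 * (87*d + 38*d^3 + d^5) = -A^9 - 43*A^5 - 211*A - 211*A^-3 - 43*A^-7 - A^-11
  A^-3 * (14 + 64*d^2 + 6*d^4) = 6*A^5 + 88*A + 178*A^-3 + 88*A^-7 + 6*A^-11
  A^-5 * (17*d + 19*d^3) = -19*A - 74*A^-3 - 74*A^-7 - 19*A^-11
  A^-7 * (7*d^2 + 2*d^4) = 2*A + 15*A^-3 + 26*A^-7 + 15*A^-11 + 2*A^-15
  A^-9 * (d^3) = -A^-3 - 3*A^-7 - 3*A^-11 - A^-15
Summing the groups: <K> = A^17 - 2*A^13 + 3*A^9 - 4*A^5 + 4*A - 5*A^-3 + 3*A^-7 - 2*A^-11 + A^-15
Normalise by the writhe: (-A^3)^(-w) = (-A^3)^(1) = -A^3, so f(A) = -A^3 * <K> = -A^20 + 2*A^16 - 3*A^12 + 4*A^8 - 4*A^4 + 5 - 3*A^-4 + 2*A^-8 - A^-12.
Substitute A = t^(-1/4), i.e. A^e → t^(-e/4): V(t) = -t^3 + 2*t^2 - 3*t + 5 - 4*t^-1 + 4*t^-2 - 3*t^-3 + 2*t^-4 - t^-5

Answer: -t^3 + 2*t^2 - 3*t + 5 - 4*t^-1 + 4*t^-2 - 3*t^-3 + 2*t^-4 - t^-5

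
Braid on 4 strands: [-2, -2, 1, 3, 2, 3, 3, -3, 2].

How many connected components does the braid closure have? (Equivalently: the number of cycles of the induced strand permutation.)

1

Derivation:
Track the strand permutation on 4 strands, starting from identity.
  step 1: s2^-1 swaps positions 2,3 -> [1 3 2 4]
  step 2: s2^-1 swaps positions 2,3 -> [1 2 3 4]
  step 3: s1 swaps positions 1,2 -> [2 1 3 4]
  step 4: s3 swaps positions 3,4 -> [2 1 4 3]
  step 5: s2 swaps positions 2,3 -> [2 4 1 3]
  step 6: s3 swaps positions 3,4 -> [2 4 3 1]
  step 7: s3 swaps positions 3,4 -> [2 4 1 3]
  step 8: s3^-1 swaps positions 3,4 -> [2 4 3 1]
  step 9: s2 swaps positions 2,3 -> [2 3 4 1]
Final permutation (position -> original strand): [2 3 4 1]
Closure components = cycle count of this permutation = 1.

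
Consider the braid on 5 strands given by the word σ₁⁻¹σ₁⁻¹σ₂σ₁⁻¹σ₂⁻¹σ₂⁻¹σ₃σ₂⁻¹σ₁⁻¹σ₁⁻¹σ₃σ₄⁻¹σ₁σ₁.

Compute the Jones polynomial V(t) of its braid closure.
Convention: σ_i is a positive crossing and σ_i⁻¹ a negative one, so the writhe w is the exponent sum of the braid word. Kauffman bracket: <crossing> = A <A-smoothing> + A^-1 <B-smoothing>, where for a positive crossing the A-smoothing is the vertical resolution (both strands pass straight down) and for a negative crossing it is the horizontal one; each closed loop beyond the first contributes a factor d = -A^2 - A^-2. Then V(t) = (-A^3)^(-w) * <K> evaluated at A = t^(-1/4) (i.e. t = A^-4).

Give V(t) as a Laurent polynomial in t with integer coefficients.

t - 2 + 4*t^-1 - 5*t^-2 + 6*t^-3 - 5*t^-4 + 4*t^-5 - 3*t^-6 + t^-7

Derivation:
The presented braid s1^-1 s1^-1 s2 s1^-1 s2^-1 s2^-1 s3 s2^-1 s1^-1 s1^-1 s3 s4^-1 s1 s1 on 5 strands reduces by inverse Markov moves (closure unchanged at each step):
  Deconjugate: the word is γ·β·γ⁻¹ with γ = s1^-1 s1^-1 (prefix) and γ⁻¹ = s1 s1 (suffix); strip both.
  Destabilize: the word has the form β·s4^-1 where s4^-1 occurs only as the final letter (β ∈ B_4); drop it and the last strand → 4 strands.
Reduced to β = s2 s1^-1 s2^-1 s2^-1 s3 s2^-1 s1^-1 s1^-1 s3 on 4 strands, 9 crossings.
Compute on β:
Braid: s2 s1^-1 s2^-1 s2^-1 s3 s2^-1 s1^-1 s1^-1 s3 on 4 strands, 9 crossings.
Writhe w = (#positive) - (#negative) = 3 - 6 = -3.
State-sum expansion of <K>. There are 2^9 = 512 states.
Each crossing splits two ways (0=vertical, 1=horizontal). The state's weight is A^(#A-smoothings - #B-smoothings) * d^(loops - 1).
Tabulate the states by total A-exponent and number of loops L (A-exp: L × count):
  A^9: L=6 ×1
  A^7: L=5 ×9
  A^5: L=4 ×35, L=6 ×1
  A^3: L=3 ×73, L=5 ×11
  A^1: L=2 ×82, L=4 ×43, L=6 ×1
  A^-1: L=1 ×40, L=3 ×79, L=5 ×7
  A^-3: L=2 ×63, L=4 ×21
  A^-5: L=1 ×9, L=3 ×26, L=5 ×1
  A^-7: L=2 ×6, L=4 ×3
  A^-9: L=3 ×1
Each group contributes A^e * Σ count * d^(L-1):
Powers of d = -A^2 - A^-2: d^2 = A^4 + 2 + A^-4; d^3 = -A^6 - 3*A^2 - 3*A^-2 - A^-6; d^4 = A^8 + 4*A^4 + 6 + 4*A^-4 + A^-8; d^5 = -A^10 - 5*A^6 - 10*A^2 - 10*A^-2 - 5*A^-6 - A^-10.
  A^9 * (d^5) = -A^19 - 5*A^15 - 10*A^11 - 10*A^7 - 5*A^3 - A^-1
  A^7 * (9*d^4) = 9*A^15 + 36*A^11 + 54*A^7 + 36*A^3 + 9*A^-1
  A^5 * (35*d^3 + d^5) = -A^15 - 40*A^11 - 115*A^7 - 115*A^3 - 40*A^-1 - A^-5
  A^3 * (73*d^2 + 11*d^4) = 11*A^11 + 117*A^7 + 212*A^3 + 117*A^-1 + 11*A^-5
  A^1 * (82*d + 43*d^3 + d^5) = -A^11 - 48*A^7 - 221*A^3 - 221*A^-1 - 48*A^-5 - A^-9
  A^-1 * (40 + 79*d^2 + 7*d^4) = 7*A^7 + 107*A^3 + 240*A^-1 + 107*A^-5 + 7*A^-9
  A^-3 * (63*d + 21*d^3) = -21*A^3 - 126*A^-1 - 126*A^-5 - 21*A^-9
  A^-5 * (9 + 26*d^2 + d^4) = A^3 + 30*A^-1 + 67*A^-5 + 30*A^-9 + A^-13
  A^-7 * (6*d + 3*d^3) = -3*A^-1 - 15*A^-5 - 15*A^-9 - 3*A^-13
  A^-9 * (d^2) = A^-5 + 2*A^-9 + A^-13
Summing the groups: <K> = -A^19 + 3*A^15 - 4*A^11 + 5*A^7 - 6*A^3 + 5*A^-1 - 4*A^-5 + 2*A^-9 - A^-13
Normalise by the writhe: (-A^3)^(-w) = (-A^3)^(3) = -A^9, so f(A) = -A^9 * <K> = A^28 - 3*A^24 + 4*A^20 - 5*A^16 + 6*A^12 - 5*A^8 + 4*A^4 - 2 + A^-4.
Substitute A = t^(-1/4), i.e. A^e → t^(-e/4): V(t) = t - 2 + 4*t^-1 - 5*t^-2 + 6*t^-3 - 5*t^-4 + 4*t^-5 - 3*t^-6 + t^-7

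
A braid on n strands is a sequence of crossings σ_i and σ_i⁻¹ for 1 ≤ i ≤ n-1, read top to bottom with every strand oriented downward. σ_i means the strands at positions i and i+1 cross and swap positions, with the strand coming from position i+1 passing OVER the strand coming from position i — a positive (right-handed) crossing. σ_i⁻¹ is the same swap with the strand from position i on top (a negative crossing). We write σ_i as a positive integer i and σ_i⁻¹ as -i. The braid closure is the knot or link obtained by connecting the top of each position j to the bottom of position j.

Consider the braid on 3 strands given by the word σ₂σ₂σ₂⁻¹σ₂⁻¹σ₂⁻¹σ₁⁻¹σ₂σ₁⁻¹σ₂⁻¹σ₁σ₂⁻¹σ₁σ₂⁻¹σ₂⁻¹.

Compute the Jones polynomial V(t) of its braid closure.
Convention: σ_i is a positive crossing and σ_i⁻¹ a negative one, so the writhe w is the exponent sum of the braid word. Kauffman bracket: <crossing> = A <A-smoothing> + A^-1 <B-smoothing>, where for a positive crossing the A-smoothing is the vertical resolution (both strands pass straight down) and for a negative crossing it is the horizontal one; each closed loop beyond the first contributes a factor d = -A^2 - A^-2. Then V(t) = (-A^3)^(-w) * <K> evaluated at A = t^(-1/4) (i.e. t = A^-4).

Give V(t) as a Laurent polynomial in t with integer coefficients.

-1 + 3*t^-1 - 3*t^-2 + 5*t^-3 - 5*t^-4 + 4*t^-5 - 3*t^-6 + 2*t^-7 - t^-8

Derivation:
The presented braid s2 s2 s2^-1 s2^-1 s2^-1 s1^-1 s2 s1^-1 s2^-1 s1 s2^-1 s1 s2^-1 s2^-1 on 3 strands reduces by inverse Markov moves (closure unchanged at each step):
  Deconjugate: the word is γ·β·γ⁻¹ with γ = s2 s2 (prefix) and γ⁻¹ = s2^-1 s2^-1 (suffix); strip both.
Reduced to β = s2^-1 s2^-1 s2^-1 s1^-1 s2 s1^-1 s2^-1 s1 s2^-1 s1 on 3 strands, 10 crossings.
Compute on β:
Braid: s2^-1 s2^-1 s2^-1 s1^-1 s2 s1^-1 s2^-1 s1 s2^-1 s1 on 3 strands, 10 crossings.
Writhe w = (#positive) - (#negative) = 3 - 7 = -4.
State-sum expansion of <K>. There are 2^10 = 1024 states.
Each crossing splits two ways (0=vertical, 1=horizontal). The state's weight is A^(#A-smoothings - #B-smoothings) * d^(loops - 1).
Tabulate the states by total A-exponent and number of loops L (A-exp: L × count):
  A^10: L=6 ×1
  A^8: L=5 ×10
  A^6: L=4 ×41, L=6 ×4
  A^4: L=3 ×88, L=5 ×31, L=7 ×1
  A^2: L=2 ×102, L=4 ×99, L=6 ×9
  A^0: L=1 ×54, L=3 ×162, L=5 ×36
  A^-2: L=2 ×134, L=4 ×74, L=6 ×2
  A^-4: L=1 ×30, L=3 ×82, L=5 ×8
  A^-6: L=2 ×32, L=4 ×13
  A^-8: L=1 ×3, L=3 ×7
  A^-10: L=2 ×1
Each group contributes A^e * Σ count * d^(L-1):
Powers of d = -A^2 - A^-2: d^2 = A^4 + 2 + A^-4; d^3 = -A^6 - 3*A^2 - 3*A^-2 - A^-6; d^4 = A^8 + 4*A^4 + 6 + 4*A^-4 + A^-8; d^5 = -A^10 - 5*A^6 - 10*A^2 - 10*A^-2 - 5*A^-6 - A^-10; d^6 = A^12 + 6*A^8 + 15*A^4 + 20 + 15*A^-4 + 6*A^-8 + A^-12.
  A^10 * (d^5) = -A^20 - 5*A^16 - 10*A^12 - 10*A^8 - 5*A^4 - 1
  A^8 * (10*d^4) = 10*A^16 + 40*A^12 + 60*A^8 + 40*A^4 + 10
  A^6 * (41*d^3 + 4*d^5) = -4*A^16 - 61*A^12 - 163*A^8 - 163*A^4 - 61 - 4*A^-4
  A^4 * (88*d^2 + 31*d^4 + d^6) = A^16 + 37*A^12 + 227*A^8 + 382*A^4 + 227 + 37*A^-4 + A^-8
  A^2 * (102*d + 99*d^3 + 9*d^5) = -9*A^12 - 144*A^8 - 489*A^4 - 489 - 144*A^-4 - 9*A^-8
  A^0 * (54 + 162*d^2 + 36*d^4) = 36*A^8 + 306*A^4 + 594 + 306*A^-4 + 36*A^-8
  A^-2 * (134*d + 74*d^3 + 2*d^5) = -2*A^8 - 84*A^4 - 376 - 376*A^-4 - 84*A^-8 - 2*A^-12
  A^-4 * (30 + 82*d^2 + 8*d^4) = 8*A^4 + 114 + 242*A^-4 + 114*A^-8 + 8*A^-12
  A^-6 * (32*d + 13*d^3) = -13 - 71*A^-4 - 71*A^-8 - 13*A^-12
  A^-8 * (3 + 7*d^2) = 7*A^-4 + 17*A^-8 + 7*A^-12
  A^-10 * (d) = -A^-8 - A^-12
Summing the groups: <K> = -A^20 + 2*A^16 - 3*A^12 + 4*A^8 - 5*A^4 + 5 - 3*A^-4 + 3*A^-8 - A^-12
Normalise by the writhe: (-A^3)^(-w) = (-A^3)^(4) = A^12, so f(A) = A^12 * <K> = -A^32 + 2*A^28 - 3*A^24 + 4*A^20 - 5*A^16 + 5*A^12 - 3*A^8 + 3*A^4 - 1.
Substitute A = t^(-1/4), i.e. A^e → t^(-e/4): V(t) = -1 + 3*t^-1 - 3*t^-2 + 5*t^-3 - 5*t^-4 + 4*t^-5 - 3*t^-6 + 2*t^-7 - t^-8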